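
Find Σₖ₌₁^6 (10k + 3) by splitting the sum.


Σ(10k+3) = 10·Σk + 3·n
= 10·21 + 3·6
= 210 + 18 = 228

Σ = 228


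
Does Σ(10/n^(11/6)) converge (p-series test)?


p-series test: Σ c/n^p converges if p > 1, diverges if p ≤ 1 (constant c > 0 doesn't affect convergence).
p = 11/6
11/6 > 1 → CONVERGES

Converges (p = 11/6 > 1)


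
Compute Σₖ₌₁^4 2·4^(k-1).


Sₙ = 2×(4^4 - 1)/(4 - 1)
= 2×(256 - 1)/3
= 2×255/3
= 170

S_4 = 170


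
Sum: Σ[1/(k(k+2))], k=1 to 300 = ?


1/(k(k+2)) = (1/2)·(1/k - 1/(k+2)) (partial fractions)
Telescoping: Σ = (1/2)·(1 + 1/2 - 1/301 - 1/302) = 67875/90902

Sum = 67875/90902


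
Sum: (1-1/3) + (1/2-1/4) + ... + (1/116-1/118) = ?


Telescoping with gap 2: two head and two tail terms survive.
= (1 + 1/2) - (1/117 + 1/118)
= 3/2 - 1/117 - 1/118 = 10237/6903

Sum = 10237/6903


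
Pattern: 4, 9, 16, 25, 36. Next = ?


Pattern: perfect squares: n²
Terms: 4, 9, 16, 25, 36
Next term = 49

Next term = 49


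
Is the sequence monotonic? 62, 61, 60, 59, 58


Differences: -1, -1, -1, -1
All differences < 0 → strictly DECREASING

Monotonically decreasing


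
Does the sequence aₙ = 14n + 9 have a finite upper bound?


aₙ = 14n + 9 → as n→∞, aₙ→∞
No finite upper bound exists
The sequence is UNBOUNDED

Unbounded (aₙ → ∞ as n → ∞)


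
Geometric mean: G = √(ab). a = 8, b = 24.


GM = √(8×24) = √192 = 13.8564

GM = 13.8564


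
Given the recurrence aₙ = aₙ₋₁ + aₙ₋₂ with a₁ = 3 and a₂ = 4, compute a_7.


Computing iteratively: 3, 4, 7, 11, 18, 29, 47
a_7 = 47

a_7 = 47


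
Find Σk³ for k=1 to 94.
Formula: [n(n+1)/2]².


n(n+1)/2 = 94×95/2 = 4465
Σk³ = 4465² = 19936225

Σk³ = 19936225


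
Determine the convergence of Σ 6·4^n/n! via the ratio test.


aₙ = 6·4^n/n!
a_{n+1}/aₙ = 4^(n+1)/(n+1)! × n!/4^n  (constant 6 cancels)
= 4/(n+1)
L = lim(n→∞) 4/(n+1) = 0
L < 1 → series CONVERGES

Converges (ratio test: L = 0 < 1)


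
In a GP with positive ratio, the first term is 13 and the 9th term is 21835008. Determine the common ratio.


r^(n-1) = aₙ/a₁
r^8 = 21835008/13 = 1679616
r = 1679616^(1/8)
= ±6; taking r > 0 gives r = 6

r = 6


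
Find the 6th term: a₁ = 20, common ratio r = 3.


aₙ = a₁·r^(n-1)
= 20×3^5
= 20×243
= 4860

a_6 = 4860


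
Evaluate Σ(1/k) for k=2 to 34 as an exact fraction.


Σₖ₌2^34 1/k = 1/2 + 1/3 + 1/4 + ... + 1/34
= 40934600117149/13127595717600
≈ 3.1182

Sum = 40934600117149/13127595717600 ≈ 3.1182


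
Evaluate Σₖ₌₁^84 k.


n(n+1)/2 = 84×85/2 = 7140/2 = 3570

Σk = 3570


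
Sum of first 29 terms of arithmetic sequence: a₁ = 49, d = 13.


aₙ = 49 + (29-1)×13 = 413
Sₙ = n(a₁+aₙ)/2 = 29×(49+413)/2
= 29×462/2 = 6699

S_29 = 6699


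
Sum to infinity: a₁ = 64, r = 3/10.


S∞ = a₁/(1-r) = 64/(1 - 3/10)
= 64/(7/10)
= 640/7

S∞ = 640/7


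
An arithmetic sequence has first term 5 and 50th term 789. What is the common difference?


d = (aₙ - a₁)/(n-1)
= (789 - 5)/(50-1)
= 784/49 = 16

d = 16


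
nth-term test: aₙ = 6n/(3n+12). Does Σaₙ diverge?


lim(n→∞) 6n/(3n+12) = 6/3 = 2  (divide numerator and denominator by n)
lim aₙ = 2 ≠ 0 → series DIVERGES

Diverges (lim aₙ = 2 ≠ 0)


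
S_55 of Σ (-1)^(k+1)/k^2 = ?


S = 1 - 1/4 + 1/9 - 1/16 + 1/25 - 1/36 + 1/49 - 1/64 ± ...
= 0.8226
(Full series converges to +π²/12 ≈ +0.8225)

S_55 = 0.8226


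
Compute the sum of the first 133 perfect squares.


n = 133
n(n+1)(2n+1)/6 = 133×134×267/6
= 4758474/6 = 793079

Σk² = 793079


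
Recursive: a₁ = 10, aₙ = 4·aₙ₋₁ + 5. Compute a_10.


Computing step by step:
a_1 = 10
a_2 = 45
a_3 = 185
a_4 = 745
a_5 = 2985
a_6 = 11945
a_7 = 47785
a_8 = 191145
a_9 = 764585
a_10 = 3058345


a_10 = 3058345


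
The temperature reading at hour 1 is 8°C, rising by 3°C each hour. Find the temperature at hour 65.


aₙ = a₁ + (n-1)d
= 8 + (65-1)×3
= 8 + 192
= 200

a_65 = 200


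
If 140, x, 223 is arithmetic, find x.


AM = (140 + 223)/2 = 363/2 = 181.5

AM = 181.5


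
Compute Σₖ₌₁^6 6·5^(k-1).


Sₙ = 6×(5^6 - 1)/(5 - 1)
= 6×(15625 - 1)/4
= 6×15624/4
= 23436

S_6 = 23436


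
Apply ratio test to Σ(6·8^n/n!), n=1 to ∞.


aₙ = 6·8^n/n!
a_{n+1}/aₙ = 8^(n+1)/(n+1)! × n!/8^n  (constant 6 cancels)
= 8/(n+1)
L = lim(n→∞) 8/(n+1) = 0
L < 1 → series CONVERGES

Converges (ratio test: L = 0 < 1)


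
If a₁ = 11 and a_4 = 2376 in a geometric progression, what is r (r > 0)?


r^(n-1) = aₙ/a₁
r^3 = 2376/11 = 216
r = 216^(1/3)
= 6

r = 6


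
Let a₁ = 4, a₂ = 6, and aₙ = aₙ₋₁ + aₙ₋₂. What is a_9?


Computing iteratively: 4, 6, 10, 16, 26, 42, 68, 110, 178
a_9 = 178

a_9 = 178


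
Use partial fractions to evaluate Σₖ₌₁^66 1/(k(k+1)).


1/(k(k+1)) = 1/k - 1/(k+1) (partial fractions)
Telescoping: Σ = 1 - 1/67 = 66/67

Sum = 66/67


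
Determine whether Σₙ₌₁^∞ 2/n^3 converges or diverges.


p-series test: Σ c/n^p converges if p > 1, diverges if p ≤ 1 (constant c > 0 doesn't affect convergence).
p = 3
3 > 1 → CONVERGES

Converges (p = 3 > 1)


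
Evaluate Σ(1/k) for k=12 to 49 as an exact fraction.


Σₖ₌12^49 1/k = 1/12 + 1/13 + 1/14 + ... + 1/49
= 4522522398000006949811/3099044504245996706400
≈ 1.4593

Sum = 4522522398000006949811/3099044504245996706400 ≈ 1.4593


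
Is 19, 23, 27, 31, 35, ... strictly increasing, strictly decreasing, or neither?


Differences: 4, 4, 4, 4
All differences > 0 → strictly INCREASING

Monotonically increasing


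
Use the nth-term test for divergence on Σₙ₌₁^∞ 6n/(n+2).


lim(n→∞) 6n/(n+2) = 6/1 = 6  (divide numerator and denominator by n)
lim aₙ = 6 ≠ 0 → series DIVERGES

Diverges (lim aₙ = 6 ≠ 0)


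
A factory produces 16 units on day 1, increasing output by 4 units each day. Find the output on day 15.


aₙ = a₁ + (n-1)d
= 16 + (15-1)×4
= 16 + 56
= 72

a_15 = 72


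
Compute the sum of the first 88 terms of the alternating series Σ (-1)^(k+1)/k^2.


S = 1 - 1/4 + 1/9 - 1/16 + 1/25 - 1/36 + 1/49 - 1/64 ± ...
= 0.8224
(Full series converges to +π²/12 ≈ +0.8225)

S_88 = 0.8224


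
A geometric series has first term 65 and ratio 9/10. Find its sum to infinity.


S∞ = a₁/(1-r) = 65/(1 - 9/10)
= 65/(1/10)
= 650

S∞ = 650


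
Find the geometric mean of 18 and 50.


GM = √(18×50) = √900 = 30

GM = 30


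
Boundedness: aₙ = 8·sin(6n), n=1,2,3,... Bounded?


For all n, -1 ≤ sin(6n) ≤ 1, so -8 ≤ 8·sin(6n) ≤ 8
Lower bound: -8, Upper bound: 8
The sequence IS bounded

Bounded (-8 ≤ aₙ ≤ 8)


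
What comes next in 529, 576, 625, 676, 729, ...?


Pattern: perfect squares: n²
Terms: 529, 576, 625, 676, 729
Next term = 784

Next term = 784


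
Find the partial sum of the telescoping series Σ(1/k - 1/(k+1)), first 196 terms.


Telescoping: adjacent terms cancel.
= 1/1 - 1/197
= 1 - 1/197 = 196/197

Sum = 196/197


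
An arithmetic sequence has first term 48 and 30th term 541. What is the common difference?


d = (aₙ - a₁)/(n-1)
= (541 - 48)/(30-1)
= 493/29 = 17

d = 17


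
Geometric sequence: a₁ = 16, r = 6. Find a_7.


aₙ = a₁·r^(n-1)
= 16×6^6
= 16×46656
= 746496

a_7 = 746496


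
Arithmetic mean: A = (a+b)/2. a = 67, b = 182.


AM = (67 + 182)/2 = 249/2 = 124.5

AM = 124.5


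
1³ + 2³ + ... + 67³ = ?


n(n+1)/2 = 67×68/2 = 2278
Σk³ = 2278² = 5189284

Σk³ = 5189284


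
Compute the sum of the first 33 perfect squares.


n = 33
n(n+1)(2n+1)/6 = 33×34×67/6
= 75174/6 = 12529

Σk² = 12529


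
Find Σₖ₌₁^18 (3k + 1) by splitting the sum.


Σ(3k+1) = 3·Σk + 1·n
= 3·171 + 1·18
= 513 + 18 = 531

Σ = 531


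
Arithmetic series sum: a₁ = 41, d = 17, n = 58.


aₙ = 41 + (58-1)×17 = 1010
Sₙ = n(a₁+aₙ)/2 = 58×(41+1010)/2
= 58×1051/2 = 30479

S_58 = 30479


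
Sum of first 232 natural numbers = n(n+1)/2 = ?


n(n+1)/2 = 232×233/2 = 54056/2 = 27028

Σk = 27028


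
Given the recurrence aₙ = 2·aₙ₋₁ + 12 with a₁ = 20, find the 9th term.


Computing step by step:
a_1 = 20
a_2 = 52
a_3 = 116
a_4 = 244
a_5 = 500
a_6 = 1012
a_7 = 2036
a_8 = 4084
a_9 = 8180


a_9 = 8180


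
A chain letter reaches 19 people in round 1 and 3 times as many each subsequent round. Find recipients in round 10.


aₙ = a₁·r^(n-1)
= 19×3^9
= 19×19683
= 373977

a_10 = 373977


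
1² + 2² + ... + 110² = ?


n = 110
n(n+1)(2n+1)/6 = 110×111×221/6
= 2698410/6 = 449735

Σk² = 449735


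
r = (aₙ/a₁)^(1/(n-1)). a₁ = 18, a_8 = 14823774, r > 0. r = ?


r^(n-1) = aₙ/a₁
r^7 = 14823774/18 = 823543
r = 823543^(1/7)
= 7

r = 7


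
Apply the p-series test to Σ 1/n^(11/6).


p-series test: Σ c/n^p converges if p > 1, diverges if p ≤ 1 (constant c > 0 doesn't affect convergence).
p = 11/6
11/6 > 1 → CONVERGES

Converges (p = 11/6 > 1)


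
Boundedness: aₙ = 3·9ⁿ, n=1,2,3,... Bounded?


aₙ = 3·9ⁿ → as n→∞, aₙ→∞ (since base 9 > 1)
No finite upper bound exists
The sequence is UNBOUNDED

Unbounded (aₙ → ∞ as n → ∞)


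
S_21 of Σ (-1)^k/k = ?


S = -1 + 1/2 - 1/3 + 1/4 - 1/5 + 1/6 - 1/7 + 1/8 ± ...
= -0.7164
(Full series converges to -ln(2) ≈ -0.6931)

S_21 = -0.7164


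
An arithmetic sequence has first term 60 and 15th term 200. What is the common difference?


d = (aₙ - a₁)/(n-1)
= (200 - 60)/(15-1)
= 140/14 = 10

d = 10


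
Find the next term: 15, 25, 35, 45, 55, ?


Pattern: arithmetic (d=10)
Terms: 15, 25, 35, 45, 55
Next term = 65

Next term = 65


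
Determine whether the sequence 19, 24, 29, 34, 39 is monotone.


Differences: 5, 5, 5, 5
All differences > 0 → strictly INCREASING

Monotonically increasing


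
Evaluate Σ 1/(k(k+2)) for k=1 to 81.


1/(k(k+2)) = (1/2)·(1/k - 1/(k+2)) (partial fractions)
Telescoping: Σ = (1/2)·(1 + 1/2 - 1/82 - 1/83) = 2511/3403

Sum = 2511/3403


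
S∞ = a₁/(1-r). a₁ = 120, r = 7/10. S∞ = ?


S∞ = a₁/(1-r) = 120/(1 - 7/10)
= 120/(3/10)
= 400

S∞ = 400


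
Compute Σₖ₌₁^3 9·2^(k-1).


Sₙ = 9×(2^3 - 1)/(2 - 1)
= 9×(8 - 1)/1
= 9×7/1
= 63

S_3 = 63


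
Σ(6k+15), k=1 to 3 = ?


Σ(6k+15) = 6·Σk + 15·n
= 6·6 + 15·3
= 36 + 45 = 81

Σ = 81


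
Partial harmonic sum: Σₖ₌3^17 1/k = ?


Σₖ₌3^17 1/k = 1/3 + 1/4 + 1/5 + ... + 1/17
= 23763863/12252240
≈ 1.9396

Sum = 23763863/12252240 ≈ 1.9396


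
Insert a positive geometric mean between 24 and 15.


GM = √(24×15) = √360 = 18.9737

GM = 18.9737


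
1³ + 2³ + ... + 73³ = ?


n(n+1)/2 = 73×74/2 = 2701
Σk³ = 2701² = 7295401

Σk³ = 7295401


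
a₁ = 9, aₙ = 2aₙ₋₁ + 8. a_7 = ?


Computing step by step:
a_1 = 9
a_2 = 26
a_3 = 60
a_4 = 128
a_5 = 264
a_6 = 536
a_7 = 1080


a_7 = 1080


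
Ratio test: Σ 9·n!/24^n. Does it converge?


aₙ = 9·n!/24^n
a_{n+1}/aₙ = (n+1)!/24^(n+1) × 24^n/n!  (constant 9 cancels)
= (n+1)/24
L = lim(n→∞) (n+1)/24 = ∞
L > 1 → series DIVERGES

Diverges (ratio test: L = ∞ > 1)


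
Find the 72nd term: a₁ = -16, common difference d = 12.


aₙ = a₁ + (n-1)d
= -16 + (72-1)×12
= -16 + 852
= 836

a_72 = 836


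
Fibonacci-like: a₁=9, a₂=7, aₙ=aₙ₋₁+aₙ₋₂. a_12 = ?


Computing iteratively: 9, 7, 16, 23, 39, 62, 101, 163, 264, 427, 691, 1118
a_12 = 1118

a_12 = 1118


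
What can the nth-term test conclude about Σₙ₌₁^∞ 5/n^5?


lim(n→∞) 5/n^5 = 0
lim aₙ = 0 → nth-term test is INCONCLUSIVE
(Need other tests; this is actually a convergent p-series with p=5 > 1)

Inconclusive (lim aₙ = 0; need another test)


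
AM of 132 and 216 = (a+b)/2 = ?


AM = (132 + 216)/2 = 348/2 = 174

AM = 174


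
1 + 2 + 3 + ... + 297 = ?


n(n+1)/2 = 297×298/2 = 88506/2 = 44253

Σk = 44253


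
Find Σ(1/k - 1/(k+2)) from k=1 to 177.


Telescoping with gap 2: two head and two tail terms survive.
= (1 + 1/2) - (1/178 + 1/179)
= 3/2 - 1/178 - 1/179 = 23718/15931

Sum = 23718/15931


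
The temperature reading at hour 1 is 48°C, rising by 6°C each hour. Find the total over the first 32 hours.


aₙ = 48 + (32-1)×6 = 234
Sₙ = n(a₁+aₙ)/2 = 32×(48+234)/2
= 32×282/2 = 4512

S_32 = 4512


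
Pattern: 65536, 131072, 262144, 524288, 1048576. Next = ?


Pattern: powers of 2: 2ⁿ
Terms: 65536, 131072, 262144, 524288, 1048576
Next term = 2097152

Next term = 2097152


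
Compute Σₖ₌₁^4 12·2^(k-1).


Sₙ = 12×(2^4 - 1)/(2 - 1)
= 12×(16 - 1)/1
= 12×15/1
= 180

S_4 = 180


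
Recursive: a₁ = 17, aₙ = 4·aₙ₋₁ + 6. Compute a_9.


Computing step by step:
a_1 = 17
a_2 = 74
a_3 = 302
a_4 = 1214
a_5 = 4862
a_6 = 19454
a_7 = 77822
a_8 = 311294
a_9 = 1245182


a_9 = 1245182


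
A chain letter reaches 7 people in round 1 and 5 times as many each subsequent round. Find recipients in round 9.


aₙ = a₁·r^(n-1)
= 7×5^8
= 7×390625
= 2734375

a_9 = 2734375


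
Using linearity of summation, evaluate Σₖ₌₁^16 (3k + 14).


Σ(3k+14) = 3·Σk + 14·n
= 3·136 + 14·16
= 408 + 224 = 632

Σ = 632


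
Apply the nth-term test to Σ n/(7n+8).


lim(n→∞) n/(7n+8) = 1/7 = 1/7  (divide numerator and denominator by n)
lim aₙ = 1/7 ≠ 0 → series DIVERGES

Diverges (lim aₙ = 1/7 ≠ 0)


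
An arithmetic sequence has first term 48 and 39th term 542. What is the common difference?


d = (aₙ - a₁)/(n-1)
= (542 - 48)/(39-1)
= 494/38 = 13

d = 13


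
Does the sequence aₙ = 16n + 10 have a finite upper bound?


aₙ = 16n + 10 → as n→∞, aₙ→∞
No finite upper bound exists
The sequence is UNBOUNDED

Unbounded (aₙ → ∞ as n → ∞)


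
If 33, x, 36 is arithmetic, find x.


AM = (33 + 36)/2 = 69/2 = 34.5

AM = 34.5


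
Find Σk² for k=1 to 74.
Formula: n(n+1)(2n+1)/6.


n = 74
n(n+1)(2n+1)/6 = 74×75×149/6
= 826950/6 = 137825

Σk² = 137825


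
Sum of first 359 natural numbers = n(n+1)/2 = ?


n(n+1)/2 = 359×360/2 = 129240/2 = 64620

Σk = 64620


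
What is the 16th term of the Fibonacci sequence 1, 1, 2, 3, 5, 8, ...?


Fibonacci sequence: 1, 1, 2, 3, 5, 8, 13, 21, 34, 55, 89, ...
F(16) = 987

F(16) = 987


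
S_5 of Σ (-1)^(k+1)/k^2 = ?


S = 1 - 1/4 + 1/9 - 1/16 + 1/25
= 0.8386
(Full series converges to +π²/12 ≈ +0.8225)

S_5 = 0.8386


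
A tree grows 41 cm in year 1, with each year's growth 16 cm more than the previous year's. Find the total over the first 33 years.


aₙ = 41 + (33-1)×16 = 553
Sₙ = n(a₁+aₙ)/2 = 33×(41+553)/2
= 33×594/2 = 9801

S_33 = 9801


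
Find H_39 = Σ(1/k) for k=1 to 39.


H_39 = 1/1 + 1/2 + 1/3 + ... + 1/39
= 2066035355155033/485721041551200
≈ 4.2535

H_39 = 2066035355155033/485721041551200 ≈ 4.2535


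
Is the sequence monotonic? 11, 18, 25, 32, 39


Differences: 7, 7, 7, 7
All differences > 0 → strictly INCREASING

Monotonically increasing


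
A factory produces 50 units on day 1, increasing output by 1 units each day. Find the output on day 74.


aₙ = a₁ + (n-1)d
= 50 + (74-1)×1
= 50 + 73
= 123

a_74 = 123


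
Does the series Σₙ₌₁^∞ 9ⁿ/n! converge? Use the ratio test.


aₙ = 9^n/n!
a_{n+1}/aₙ = 9^(n+1)/(n+1)! × n!/9^n
= 9/(n+1)
L = lim(n→∞) 9/(n+1) = 0
L < 1 → series CONVERGES

Converges (ratio test: L = 0 < 1)


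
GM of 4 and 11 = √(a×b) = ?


GM = √(4×11) = √44 = 6.6332

GM = 6.6332


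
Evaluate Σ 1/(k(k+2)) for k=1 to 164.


1/(k(k+2)) = (1/2)·(1/k - 1/(k+2)) (partial fractions)
Telescoping: Σ = (1/2)·(1 + 1/2 - 1/165 - 1/166) = 20377/27390

Sum = 20377/27390


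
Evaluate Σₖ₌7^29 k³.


Σₖ₌7^29 k³ = [29·30/2]² − [6·7/2]²
= 189225 − 441 = 188784

Σk³ = 188784


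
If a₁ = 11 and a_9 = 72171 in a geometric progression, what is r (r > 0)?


r^(n-1) = aₙ/a₁
r^8 = 72171/11 = 6561
r = 6561^(1/8)
= ±3; taking r > 0 gives r = 3

r = 3


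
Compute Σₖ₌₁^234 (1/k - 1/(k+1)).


Telescoping: adjacent terms cancel.
= 1/1 - 1/235
= 1 - 1/235 = 234/235

Sum = 234/235


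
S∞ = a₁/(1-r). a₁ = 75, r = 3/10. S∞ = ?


S∞ = a₁/(1-r) = 75/(1 - 3/10)
= 75/(7/10)
= 750/7

S∞ = 750/7


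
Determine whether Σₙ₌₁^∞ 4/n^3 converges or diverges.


p-series test: Σ c/n^p converges if p > 1, diverges if p ≤ 1 (constant c > 0 doesn't affect convergence).
p = 3
3 > 1 → CONVERGES

Converges (p = 3 > 1)


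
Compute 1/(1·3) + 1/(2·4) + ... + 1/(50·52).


1/(k(k+2)) = (1/2)·(1/k - 1/(k+2)) (partial fractions)
Telescoping: Σ = (1/2)·(1 + 1/2 - 1/51 - 1/52) = 3875/5304

Sum = 3875/5304


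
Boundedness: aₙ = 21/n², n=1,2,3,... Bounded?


a₁ = 21, a₂ = 21/4, a₃ = 21/9, ...
0 < aₙ ≤ 21 for all n ≥ 1
The sequence IS bounded

Bounded (0 < aₙ ≤ 21)


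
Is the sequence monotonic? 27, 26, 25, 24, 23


Differences: -1, -1, -1, -1
All differences < 0 → strictly DECREASING

Monotonically decreasing


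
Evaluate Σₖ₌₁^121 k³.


n(n+1)/2 = 121×122/2 = 7381
Σk³ = 7381² = 54479161

Σk³ = 54479161


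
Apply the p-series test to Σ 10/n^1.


p-series test: Σ c/n^p converges if p > 1, diverges if p ≤ 1 (constant c > 0 doesn't affect convergence).
p = 1
1 ≤ 1 → DIVERGES

Diverges (p = 1 ≤ 1)


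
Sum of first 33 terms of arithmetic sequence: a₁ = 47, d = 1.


aₙ = 47 + (33-1)×1 = 79
Sₙ = n(a₁+aₙ)/2 = 33×(47+79)/2
= 33×126/2 = 2079

S_33 = 2079


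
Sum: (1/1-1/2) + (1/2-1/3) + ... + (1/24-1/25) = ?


Telescoping: adjacent terms cancel.
= 1/1 - 1/25
= 1 - 1/25 = 24/25

Sum = 24/25


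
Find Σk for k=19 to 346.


Σₖ₌19^346 k = Σₖ₌₁^346 k − Σₖ₌₁^18 k
= 346·347/2 − 18·19/2
= 60031 − 171 = 59860

Σk = 59860


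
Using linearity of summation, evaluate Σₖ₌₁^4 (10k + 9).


Σ(10k+9) = 10·Σk + 9·n
= 10·10 + 9·4
= 100 + 36 = 136

Σ = 136


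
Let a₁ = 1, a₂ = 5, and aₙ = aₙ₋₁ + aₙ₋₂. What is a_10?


Computing iteratively: 1, 5, 6, 11, 17, 28, 45, 73, 118, 191
a_10 = 191

a_10 = 191


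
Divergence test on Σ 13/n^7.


lim(n→∞) 13/n^7 = 0
lim aₙ = 0 → nth-term test is INCONCLUSIVE
(Need other tests; this is actually a convergent p-series with p=7 > 1)

Inconclusive (lim aₙ = 0; need another test)


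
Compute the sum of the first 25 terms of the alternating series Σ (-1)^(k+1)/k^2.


S = 1 - 1/4 + 1/9 - 1/16 + 1/25 - 1/36 + 1/49 - 1/64 ± ...
= 0.8232
(Full series converges to +π²/12 ≈ +0.8225)

S_25 = 0.8232


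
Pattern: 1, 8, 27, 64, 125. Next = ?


Pattern: perfect cubes: n³
Terms: 1, 8, 27, 64, 125
Next term = 216

Next term = 216


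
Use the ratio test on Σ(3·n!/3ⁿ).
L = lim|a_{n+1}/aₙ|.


aₙ = 3·n!/3^n
a_{n+1}/aₙ = (n+1)!/3^(n+1) × 3^n/n!  (constant 3 cancels)
= (n+1)/3
L = lim(n→∞) (n+1)/3 = ∞
L > 1 → series DIVERGES

Diverges (ratio test: L = ∞ > 1)


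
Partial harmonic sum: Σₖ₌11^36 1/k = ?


Σₖ₌11^36 1/k = 1/11 + 1/12 + 1/13 + ... + 1/36
= 2335944903847/1875370816800
≈ 1.2456

Sum = 2335944903847/1875370816800 ≈ 1.2456


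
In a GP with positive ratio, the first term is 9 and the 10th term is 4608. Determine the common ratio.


r^(n-1) = aₙ/a₁
r^9 = 4608/9 = 512
r = 512^(1/9)
= 2

r = 2


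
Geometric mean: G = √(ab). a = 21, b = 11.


GM = √(21×11) = √231 = 15.1987

GM = 15.1987


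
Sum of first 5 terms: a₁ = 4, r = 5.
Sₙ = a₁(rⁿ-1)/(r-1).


Sₙ = 4×(5^5 - 1)/(5 - 1)
= 4×(3125 - 1)/4
= 4×3124/4
= 3124

S_5 = 3124


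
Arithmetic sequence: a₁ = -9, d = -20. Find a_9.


aₙ = a₁ + (n-1)d
= -9 + (9-1)×-20
= -9 - 160
= -169

a_9 = -169


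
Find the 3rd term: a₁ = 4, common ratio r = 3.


aₙ = a₁·r^(n-1)
= 4×3^2
= 4×9
= 36

a_3 = 36


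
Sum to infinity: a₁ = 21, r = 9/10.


S∞ = a₁/(1-r) = 21/(1 - 9/10)
= 21/(1/10)
= 210

S∞ = 210


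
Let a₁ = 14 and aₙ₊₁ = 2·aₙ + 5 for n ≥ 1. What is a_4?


Computing step by step:
a_1 = 14
a_2 = 33
a_3 = 71
a_4 = 147


a_4 = 147


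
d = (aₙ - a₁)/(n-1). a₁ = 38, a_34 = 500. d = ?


d = (aₙ - a₁)/(n-1)
= (500 - 38)/(34-1)
= 462/33 = 14

d = 14


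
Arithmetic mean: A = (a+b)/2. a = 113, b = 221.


AM = (113 + 221)/2 = 334/2 = 167

AM = 167


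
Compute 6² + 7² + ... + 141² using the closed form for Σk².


Σₖ₌6^141 k² = Σₖ₌₁^141 k² − Σₖ₌₁^5 k²
= 141·142·283/6 − 5·6·11/6
= 944371 − 55 = 944316

Σk² = 944316


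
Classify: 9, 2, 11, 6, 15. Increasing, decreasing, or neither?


Differences: -7, 9, -5, 9
Difference at position 2 is +9 (> 0) but position 1 is -7 (< 0) — sequence both rises and falls
→ NOT monotonic

Not monotonic


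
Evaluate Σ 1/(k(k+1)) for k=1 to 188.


1/(k(k+1)) = 1/k - 1/(k+1) (partial fractions)
Telescoping: Σ = 1 - 1/189 = 188/189

Sum = 188/189


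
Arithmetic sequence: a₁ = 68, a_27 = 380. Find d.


d = (aₙ - a₁)/(n-1)
= (380 - 68)/(27-1)
= 312/26 = 12

d = 12


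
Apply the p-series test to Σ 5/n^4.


p-series test: Σ c/n^p converges if p > 1, diverges if p ≤ 1 (constant c > 0 doesn't affect convergence).
p = 4
4 > 1 → CONVERGES

Converges (p = 4 > 1)


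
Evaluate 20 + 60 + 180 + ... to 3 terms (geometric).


Sₙ = 20×(3^3 - 1)/(3 - 1)
= 20×(27 - 1)/2
= 20×26/2
= 260

S_3 = 260


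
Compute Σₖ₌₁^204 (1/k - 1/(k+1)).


Telescoping: adjacent terms cancel.
= 1/1 - 1/205
= 1 - 1/205 = 204/205

Sum = 204/205


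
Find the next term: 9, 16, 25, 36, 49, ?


Pattern: perfect squares: n²
Terms: 9, 16, 25, 36, 49
Next term = 64

Next term = 64


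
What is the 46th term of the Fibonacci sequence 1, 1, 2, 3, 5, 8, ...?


Fibonacci sequence: 1, 1, 2, 3, 5, 8, 13, 21, 34, 55, 89, ...
F(46) = 1836311903

F(46) = 1836311903


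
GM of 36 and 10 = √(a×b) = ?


GM = √(36×10) = √360 = 18.9737

GM = 18.9737


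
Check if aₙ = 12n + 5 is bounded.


aₙ = 12n + 5 → as n→∞, aₙ→∞
No finite upper bound exists
The sequence is UNBOUNDED

Unbounded (aₙ → ∞ as n → ∞)


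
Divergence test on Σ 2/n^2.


lim(n→∞) 2/n^2 = 0
lim aₙ = 0 → nth-term test is INCONCLUSIVE
(Need other tests; this is actually a convergent p-series with p=2 > 1)

Inconclusive (lim aₙ = 0; need another test)


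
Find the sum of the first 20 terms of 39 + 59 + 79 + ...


aₙ = 39 + (20-1)×20 = 419
Sₙ = n(a₁+aₙ)/2 = 20×(39+419)/2
= 20×458/2 = 4580

S_20 = 4580


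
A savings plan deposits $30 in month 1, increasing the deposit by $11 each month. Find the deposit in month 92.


aₙ = a₁ + (n-1)d
= 30 + (92-1)×11
= 30 + 1001
= 1031

a_92 = 1031


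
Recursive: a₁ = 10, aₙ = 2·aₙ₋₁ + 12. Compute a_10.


Computing step by step:
a_1 = 10
a_2 = 32
a_3 = 76
a_4 = 164
a_5 = 340
a_6 = 692
a_7 = 1396
a_8 = 2804
a_9 = 5620
a_10 = 11252


a_10 = 11252


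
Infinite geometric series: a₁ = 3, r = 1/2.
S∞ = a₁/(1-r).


S∞ = a₁/(1-r) = 3/(1 - 1/2)
= 3/(1/2)
= 6

S∞ = 6


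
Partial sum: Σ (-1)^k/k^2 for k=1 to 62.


S = -1 + 1/4 - 1/9 + 1/16 - 1/25 + 1/36 - 1/49 + 1/64 ± ...
= -0.8223
(Full series converges to -π²/12 ≈ -0.8225)

S_62 = -0.8223


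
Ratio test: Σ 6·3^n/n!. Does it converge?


aₙ = 6·3^n/n!
a_{n+1}/aₙ = 3^(n+1)/(n+1)! × n!/3^n  (constant 6 cancels)
= 3/(n+1)
L = lim(n→∞) 3/(n+1) = 0
L < 1 → series CONVERGES

Converges (ratio test: L = 0 < 1)


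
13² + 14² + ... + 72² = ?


Σₖ₌13^72 k² = Σₖ₌₁^72 k² − Σₖ₌₁^12 k²
= 72·73·145/6 − 12·13·25/6
= 127020 − 650 = 126370

Σk² = 126370


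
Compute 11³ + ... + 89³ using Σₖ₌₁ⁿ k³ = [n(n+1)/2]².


Σₖ₌11^89 k³ = [89·90/2]² − [10·11/2]²
= 16040025 − 3025 = 16037000

Σk³ = 16037000


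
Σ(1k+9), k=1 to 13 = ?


Σ(1k+9) = 1·Σk + 9·n
= 1·91 + 9·13
= 91 + 117 = 208

Σ = 208


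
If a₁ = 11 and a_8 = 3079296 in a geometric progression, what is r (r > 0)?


r^(n-1) = aₙ/a₁
r^7 = 3079296/11 = 279936
r = 279936^(1/7)
= 6

r = 6


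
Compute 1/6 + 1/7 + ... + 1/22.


Σₖ₌6^22 1/k = 1/6 + 1/7 + 1/8 + ... + 1/22
= 109216951/77597520
≈ 1.4075

Sum = 109216951/77597520 ≈ 1.4075


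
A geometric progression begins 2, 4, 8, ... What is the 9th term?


aₙ = a₁·r^(n-1)
= 2×2^8
= 2×256
= 512

a_9 = 512


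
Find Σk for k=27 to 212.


Σₖ₌27^212 k = Σₖ₌₁^212 k − Σₖ₌₁^26 k
= 212·213/2 − 26·27/2
= 22578 − 351 = 22227

Σk = 22227


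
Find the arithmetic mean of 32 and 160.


AM = (32 + 160)/2 = 192/2 = 96

AM = 96


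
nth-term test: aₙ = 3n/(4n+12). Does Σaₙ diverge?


lim(n→∞) 3n/(4n+12) = 3/4 = 3/4  (divide numerator and denominator by n)
lim aₙ = 3/4 ≠ 0 → series DIVERGES

Diverges (lim aₙ = 3/4 ≠ 0)


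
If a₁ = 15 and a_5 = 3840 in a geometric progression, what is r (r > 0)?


r^(n-1) = aₙ/a₁
r^4 = 3840/15 = 256
r = 256^(1/4)
= ±4; taking r > 0 gives r = 4

r = 4


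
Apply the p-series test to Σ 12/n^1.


p-series test: Σ c/n^p converges if p > 1, diverges if p ≤ 1 (constant c > 0 doesn't affect convergence).
p = 1
1 ≤ 1 → DIVERGES

Diverges (p = 1 ≤ 1)


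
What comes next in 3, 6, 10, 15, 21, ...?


Pattern: triangular numbers: n(n+1)/2
Terms: 3, 6, 10, 15, 21
Next term = 28

Next term = 28


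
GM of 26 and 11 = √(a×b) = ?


GM = √(26×11) = √286 = 16.9115

GM = 16.9115


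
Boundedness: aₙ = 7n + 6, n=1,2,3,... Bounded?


aₙ = 7n + 6 → as n→∞, aₙ→∞
No finite upper bound exists
The sequence is UNBOUNDED

Unbounded (aₙ → ∞ as n → ∞)


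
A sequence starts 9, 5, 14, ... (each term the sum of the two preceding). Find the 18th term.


Computing iteratively: 9, 5, 14, 19, 33, 52, 85, 137, 222, 359, 581, 940, ...
a_18 = 16868

a_18 = 16868


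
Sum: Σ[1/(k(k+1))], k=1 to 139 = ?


1/(k(k+1)) = 1/k - 1/(k+1) (partial fractions)
Telescoping: Σ = 1 - 1/140 = 139/140

Sum = 139/140


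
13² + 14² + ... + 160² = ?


Σₖ₌13^160 k² = Σₖ₌₁^160 k² − Σₖ₌₁^12 k²
= 160·161·321/6 − 12·13·25/6
= 1378160 − 650 = 1377510

Σk² = 1377510


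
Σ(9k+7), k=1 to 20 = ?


Σ(9k+7) = 9·Σk + 7·n
= 9·210 + 7·20
= 1890 + 140 = 2030

Σ = 2030


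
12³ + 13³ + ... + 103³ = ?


Σₖ₌12^103 k³ = [103·104/2]² − [11·12/2]²
= 28686736 − 4356 = 28682380

Σk³ = 28682380


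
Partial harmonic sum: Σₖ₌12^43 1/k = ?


Σₖ₌12^43 1/k = 1/12 + 1/13 + 1/14 + ... + 1/43
= 12529194618585504529/9419588158802421600
≈ 1.3301

Sum = 12529194618585504529/9419588158802421600 ≈ 1.3301


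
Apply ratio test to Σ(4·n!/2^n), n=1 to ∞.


aₙ = 4·n!/2^n
a_{n+1}/aₙ = (n+1)!/2^(n+1) × 2^n/n!  (constant 4 cancels)
= (n+1)/2
L = lim(n→∞) (n+1)/2 = ∞
L > 1 → series DIVERGES

Diverges (ratio test: L = ∞ > 1)


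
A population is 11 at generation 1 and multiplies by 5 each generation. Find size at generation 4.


aₙ = a₁·r^(n-1)
= 11×5^3
= 11×125
= 1375

a_4 = 1375


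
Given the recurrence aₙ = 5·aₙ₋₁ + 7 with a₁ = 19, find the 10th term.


Computing step by step:
a_1 = 19
a_2 = 102
a_3 = 517
a_4 = 2592
a_5 = 12967
a_6 = 64842
a_7 = 324217
a_8 = 1621092
a_9 = 8105467
a_10 = 40527342


a_10 = 40527342


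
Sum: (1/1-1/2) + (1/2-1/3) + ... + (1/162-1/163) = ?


Telescoping: adjacent terms cancel.
= 1/1 - 1/163
= 1 - 1/163 = 162/163

Sum = 162/163


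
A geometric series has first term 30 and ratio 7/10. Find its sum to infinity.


S∞ = a₁/(1-r) = 30/(1 - 7/10)
= 30/(3/10)
= 100

S∞ = 100


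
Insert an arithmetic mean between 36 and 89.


AM = (36 + 89)/2 = 125/2 = 62.5

AM = 62.5


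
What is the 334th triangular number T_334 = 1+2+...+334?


n(n+1)/2 = 334×335/2 = 111890/2 = 55945

Σk = 55945


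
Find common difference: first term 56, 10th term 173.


d = (aₙ - a₁)/(n-1)
= (173 - 56)/(10-1)
= 117/9 = 13

d = 13


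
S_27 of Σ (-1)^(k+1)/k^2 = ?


S = 1 - 1/4 + 1/9 - 1/16 + 1/25 - 1/36 + 1/49 - 1/64 ± ...
= 0.8231
(Full series converges to +π²/12 ≈ +0.8225)

S_27 = 0.8231


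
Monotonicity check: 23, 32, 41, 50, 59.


Differences: 9, 9, 9, 9
All differences > 0 → strictly INCREASING

Monotonically increasing


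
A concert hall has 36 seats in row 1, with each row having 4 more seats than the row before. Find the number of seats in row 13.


aₙ = a₁ + (n-1)d
= 36 + (13-1)×4
= 36 + 48
= 84

a_13 = 84


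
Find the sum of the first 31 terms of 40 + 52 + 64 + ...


aₙ = 40 + (31-1)×12 = 400
Sₙ = n(a₁+aₙ)/2 = 31×(40+400)/2
= 31×440/2 = 6820

S_31 = 6820


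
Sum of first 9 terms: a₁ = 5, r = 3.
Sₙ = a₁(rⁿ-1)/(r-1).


Sₙ = 5×(3^9 - 1)/(3 - 1)
= 5×(19683 - 1)/2
= 5×19682/2
= 49205

S_9 = 49205


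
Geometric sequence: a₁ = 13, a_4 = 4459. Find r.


r^(n-1) = aₙ/a₁
r^3 = 4459/13 = 343
r = 343^(1/3)
= 7

r = 7


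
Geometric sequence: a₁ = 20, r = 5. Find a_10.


aₙ = a₁·r^(n-1)
= 20×5^9
= 20×1953125
= 39062500

a_10 = 39062500


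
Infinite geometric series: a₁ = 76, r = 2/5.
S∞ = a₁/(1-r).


S∞ = a₁/(1-r) = 76/(1 - 2/5)
= 76/(3/5)
= 380/3

S∞ = 380/3


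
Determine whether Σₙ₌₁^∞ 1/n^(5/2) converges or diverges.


p-series test: Σ c/n^p converges if p > 1, diverges if p ≤ 1 (constant c > 0 doesn't affect convergence).
p = 5/2
5/2 > 1 → CONVERGES

Converges (p = 5/2 > 1)


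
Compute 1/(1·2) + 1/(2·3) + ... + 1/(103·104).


1/(k(k+1)) = 1/k - 1/(k+1) (partial fractions)
Telescoping: Σ = 1 - 1/104 = 103/104

Sum = 103/104


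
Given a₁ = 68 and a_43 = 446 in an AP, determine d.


d = (aₙ - a₁)/(n-1)
= (446 - 68)/(43-1)
= 378/42 = 9

d = 9


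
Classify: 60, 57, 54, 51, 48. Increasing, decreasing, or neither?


Differences: -3, -3, -3, -3
All differences < 0 → strictly DECREASING

Monotonically decreasing


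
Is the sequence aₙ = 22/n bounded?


a₁ = 22, a₂ = 22/2, a₃ = 22/3, ...
0 < aₙ ≤ 22 for all n ≥ 1
Lower bound: 0, Upper bound: 22
The sequence IS bounded

Bounded (0 < aₙ ≤ 22)


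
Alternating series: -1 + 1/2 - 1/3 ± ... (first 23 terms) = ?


S = -1 + 1/2 - 1/3 + 1/4 - 1/5 + 1/6 - 1/7 + 1/8 ± ...
= -0.7144
(Full series converges to -ln(2) ≈ -0.6931)

S_23 = -0.7144


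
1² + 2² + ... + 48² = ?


n = 48
n(n+1)(2n+1)/6 = 48×49×97/6
= 228144/6 = 38024

Σk² = 38024


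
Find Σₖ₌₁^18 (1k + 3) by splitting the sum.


Σ(1k+3) = 1·Σk + 3·n
= 1·171 + 3·18
= 171 + 54 = 225

Σ = 225


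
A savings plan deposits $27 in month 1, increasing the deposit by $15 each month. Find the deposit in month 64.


aₙ = a₁ + (n-1)d
= 27 + (64-1)×15
= 27 + 945
= 972

a_64 = 972


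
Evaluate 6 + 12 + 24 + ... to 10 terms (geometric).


Sₙ = 6×(2^10 - 1)/(2 - 1)
= 6×(1024 - 1)/1
= 6×1023/1
= 6138

S_10 = 6138


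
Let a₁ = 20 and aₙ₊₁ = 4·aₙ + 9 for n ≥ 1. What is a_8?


Computing step by step:
a_1 = 20
a_2 = 89
a_3 = 365
a_4 = 1469
a_5 = 5885
a_6 = 23549
a_7 = 94205
a_8 = 376829


a_8 = 376829


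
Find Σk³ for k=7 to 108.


Σₖ₌7^108 k³ = [108·109/2]² − [6·7/2]²
= 34644996 − 441 = 34644555

Σk³ = 34644555


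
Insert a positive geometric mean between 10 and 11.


GM = √(10×11) = √110 = 10.4881

GM = 10.4881


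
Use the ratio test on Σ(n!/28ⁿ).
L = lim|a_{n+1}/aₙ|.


aₙ = n!/28^n
a_{n+1}/aₙ = (n+1)!/28^(n+1) × 28^n/n!
= (n+1)/28
L = lim(n→∞) (n+1)/28 = ∞
L > 1 → series DIVERGES

Diverges (ratio test: L = ∞ > 1)


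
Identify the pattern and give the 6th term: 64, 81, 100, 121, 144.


Pattern: perfect squares: n²
Terms: 64, 81, 100, 121, 144
Next term = 169

Next term = 169


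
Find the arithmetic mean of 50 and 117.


AM = (50 + 117)/2 = 167/2 = 83.5

AM = 83.5


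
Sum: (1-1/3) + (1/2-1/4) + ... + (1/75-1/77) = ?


Telescoping with gap 2: two head and two tail terms survive.
= (1 + 1/2) - (1/76 + 1/77)
= 3/2 - 1/76 - 1/77 = 8625/5852

Sum = 8625/5852


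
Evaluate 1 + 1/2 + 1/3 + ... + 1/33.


H_33 = 1/1 + 1/2 + 1/3 + ... + 1/33
= 53676090078349/13127595717600
≈ 4.0888

H_33 = 53676090078349/13127595717600 ≈ 4.0888


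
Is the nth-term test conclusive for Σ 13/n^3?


lim(n→∞) 13/n^3 = 0
lim aₙ = 0 → nth-term test is INCONCLUSIVE
(Need other tests; this is actually a convergent p-series with p=3 > 1)

Inconclusive (lim aₙ = 0; need another test)


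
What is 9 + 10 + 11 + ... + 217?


Σₖ₌9^217 k = Σₖ₌₁^217 k − Σₖ₌₁^8 k
= 217·218/2 − 8·9/2
= 23653 − 36 = 23617

Σk = 23617


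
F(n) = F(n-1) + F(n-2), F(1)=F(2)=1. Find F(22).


Fibonacci sequence: 1, 1, 2, 3, 5, 8, 13, 21, 34, 55, 89, ...
F(22) = 17711

F(22) = 17711


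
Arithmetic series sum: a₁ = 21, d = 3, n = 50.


aₙ = 21 + (50-1)×3 = 168
Sₙ = n(a₁+aₙ)/2 = 50×(21+168)/2
= 50×189/2 = 4725

S_50 = 4725


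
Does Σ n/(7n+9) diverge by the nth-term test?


lim(n→∞) n/(7n+9) = 1/7 = 1/7  (divide numerator and denominator by n)
lim aₙ = 1/7 ≠ 0 → series DIVERGES

Diverges (lim aₙ = 1/7 ≠ 0)


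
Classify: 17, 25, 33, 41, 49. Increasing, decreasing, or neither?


Differences: 8, 8, 8, 8
All differences > 0 → strictly INCREASING

Monotonically increasing


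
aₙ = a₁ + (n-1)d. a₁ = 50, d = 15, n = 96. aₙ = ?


aₙ = a₁ + (n-1)d
= 50 + (96-1)×15
= 50 + 1425
= 1475

a_96 = 1475


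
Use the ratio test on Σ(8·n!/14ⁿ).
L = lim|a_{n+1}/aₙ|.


aₙ = 8·n!/14^n
a_{n+1}/aₙ = (n+1)!/14^(n+1) × 14^n/n!  (constant 8 cancels)
= (n+1)/14
L = lim(n→∞) (n+1)/14 = ∞
L > 1 → series DIVERGES

Diverges (ratio test: L = ∞ > 1)


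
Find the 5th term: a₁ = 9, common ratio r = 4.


aₙ = a₁·r^(n-1)
= 9×4^4
= 9×256
= 2304

a_5 = 2304


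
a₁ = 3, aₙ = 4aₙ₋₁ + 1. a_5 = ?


Computing step by step:
a_1 = 3
a_2 = 13
a_3 = 53
a_4 = 213
a_5 = 853


a_5 = 853


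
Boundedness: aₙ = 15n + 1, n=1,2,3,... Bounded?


aₙ = 15n + 1 → as n→∞, aₙ→∞
No finite upper bound exists
The sequence is UNBOUNDED

Unbounded (aₙ → ∞ as n → ∞)


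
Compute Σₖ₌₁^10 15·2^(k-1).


Sₙ = 15×(2^10 - 1)/(2 - 1)
= 15×(1024 - 1)/1
= 15×1023/1
= 15345

S_10 = 15345


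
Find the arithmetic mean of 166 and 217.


AM = (166 + 217)/2 = 383/2 = 191.5

AM = 191.5


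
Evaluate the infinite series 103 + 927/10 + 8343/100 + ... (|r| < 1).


S∞ = a₁/(1-r) = 103/(1 - 9/10)
= 103/(1/10)
= 1030

S∞ = 1030


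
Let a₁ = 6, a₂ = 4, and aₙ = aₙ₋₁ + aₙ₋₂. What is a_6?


Computing iteratively: 6, 4, 10, 14, 24, 38
a_6 = 38

a_6 = 38


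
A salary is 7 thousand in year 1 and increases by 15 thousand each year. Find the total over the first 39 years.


aₙ = 7 + (39-1)×15 = 577
Sₙ = n(a₁+aₙ)/2 = 39×(7+577)/2
= 39×584/2 = 11388

S_39 = 11388


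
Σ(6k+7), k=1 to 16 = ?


Σ(6k+7) = 6·Σk + 7·n
= 6·136 + 7·16
= 816 + 112 = 928

Σ = 928


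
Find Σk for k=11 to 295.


Σₖ₌11^295 k = Σₖ₌₁^295 k − Σₖ₌₁^10 k
= 295·296/2 − 10·11/2
= 43660 − 55 = 43605

Σk = 43605


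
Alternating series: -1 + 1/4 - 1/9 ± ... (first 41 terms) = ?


S = -1 + 1/4 - 1/9 + 1/16 - 1/25 + 1/36 - 1/49 + 1/64 ± ...
= -0.8228
(Full series converges to -π²/12 ≈ -0.8225)

S_41 = -0.8228


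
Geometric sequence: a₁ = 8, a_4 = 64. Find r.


r^(n-1) = aₙ/a₁
r^3 = 64/8 = 8
r = 8^(1/3)
= 2

r = 2


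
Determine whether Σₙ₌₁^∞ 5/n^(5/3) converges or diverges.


p-series test: Σ c/n^p converges if p > 1, diverges if p ≤ 1 (constant c > 0 doesn't affect convergence).
p = 5/3
5/3 > 1 → CONVERGES

Converges (p = 5/3 > 1)


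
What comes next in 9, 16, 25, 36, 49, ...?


Pattern: perfect squares: n²
Terms: 9, 16, 25, 36, 49
Next term = 64

Next term = 64


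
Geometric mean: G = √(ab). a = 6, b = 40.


GM = √(6×40) = √240 = 15.4919

GM = 15.4919


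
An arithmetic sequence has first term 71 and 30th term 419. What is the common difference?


d = (aₙ - a₁)/(n-1)
= (419 - 71)/(30-1)
= 348/29 = 12

d = 12


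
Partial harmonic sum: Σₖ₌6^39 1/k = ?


Σₖ₌6^39 1/k = 1/6 + 1/7 + 1/8 + ... + 1/39
= 956972310279793/485721041551200
≈ 1.9702

Sum = 956972310279793/485721041551200 ≈ 1.9702


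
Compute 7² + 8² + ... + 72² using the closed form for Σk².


Σₖ₌7^72 k² = Σₖ₌₁^72 k² − Σₖ₌₁^6 k²
= 72·73·145/6 − 6·7·13/6
= 127020 − 91 = 126929

Σk² = 126929


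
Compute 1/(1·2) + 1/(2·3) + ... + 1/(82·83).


1/(k(k+1)) = 1/k - 1/(k+1) (partial fractions)
Telescoping: Σ = 1 - 1/83 = 82/83

Sum = 82/83


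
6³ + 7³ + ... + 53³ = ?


Σₖ₌6^53 k³ = [53·54/2]² − [5·6/2]²
= 2047761 − 225 = 2047536

Σk³ = 2047536


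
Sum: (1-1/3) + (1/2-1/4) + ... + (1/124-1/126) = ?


Telescoping with gap 2: two head and two tail terms survive.
= (1 + 1/2) - (1/125 + 1/126)
= 3/2 - 1/125 - 1/126 = 11687/7875

Sum = 11687/7875


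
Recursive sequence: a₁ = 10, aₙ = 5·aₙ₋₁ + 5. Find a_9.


Computing step by step:
a_1 = 10
a_2 = 55
a_3 = 280
a_4 = 1405
a_5 = 7030
a_6 = 35155
a_7 = 175780
a_8 = 878905
a_9 = 4394530


a_9 = 4394530


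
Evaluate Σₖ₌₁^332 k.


n(n+1)/2 = 332×333/2 = 110556/2 = 55278

Σk = 55278


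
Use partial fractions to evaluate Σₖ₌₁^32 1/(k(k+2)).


1/(k(k+2)) = (1/2)·(1/k - 1/(k+2)) (partial fractions)
Telescoping: Σ = (1/2)·(1 + 1/2 - 1/33 - 1/34) = 404/561

Sum = 404/561


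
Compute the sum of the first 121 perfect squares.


n = 121
n(n+1)(2n+1)/6 = 121×122×243/6
= 3587166/6 = 597861

Σk² = 597861


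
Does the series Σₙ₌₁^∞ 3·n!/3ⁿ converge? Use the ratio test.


aₙ = 3·n!/3^n
a_{n+1}/aₙ = (n+1)!/3^(n+1) × 3^n/n!  (constant 3 cancels)
= (n+1)/3
L = lim(n→∞) (n+1)/3 = ∞
L > 1 → series DIVERGES

Diverges (ratio test: L = ∞ > 1)


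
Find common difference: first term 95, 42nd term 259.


d = (aₙ - a₁)/(n-1)
= (259 - 95)/(42-1)
= 164/41 = 4

d = 4


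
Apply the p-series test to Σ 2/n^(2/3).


p-series test: Σ c/n^p converges if p > 1, diverges if p ≤ 1 (constant c > 0 doesn't affect convergence).
p = 2/3
2/3 ≤ 1 → DIVERGES

Diverges (p = 2/3 ≤ 1)


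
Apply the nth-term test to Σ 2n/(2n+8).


lim(n→∞) 2n/(2n+8) = 2/2 = 1  (divide numerator and denominator by n)
lim aₙ = 1 ≠ 0 → series DIVERGES

Diverges (lim aₙ = 1 ≠ 0)


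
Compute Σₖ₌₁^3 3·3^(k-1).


Sₙ = 3×(3^3 - 1)/(3 - 1)
= 3×(27 - 1)/2
= 3×26/2
= 39

S_3 = 39


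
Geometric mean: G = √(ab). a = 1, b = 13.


GM = √(1×13) = √13 = 3.6056

GM = 3.6056


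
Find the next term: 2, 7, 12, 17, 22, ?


Pattern: arithmetic (d=5)
Terms: 2, 7, 12, 17, 22
Next term = 27

Next term = 27
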